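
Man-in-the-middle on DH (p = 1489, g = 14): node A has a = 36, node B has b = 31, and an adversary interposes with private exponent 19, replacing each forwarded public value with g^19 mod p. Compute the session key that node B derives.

Node B receives an adversary's public value M = 14^19 mod 1489 instead of the honest one.
14^1 ≡ 14 (mod 1489)
14^2 = (14^1)^2 ≡ 14^2 = 196 ≡ 196 (mod 1489)
14^4 = (14^2)^2 ≡ 196^2 = 38416 ≡ 1191 (mod 1489)
14^8 = (14^4)^2 ≡ 1191^2 = 1418481 ≡ 953 (mod 1489)
14^16 = (14^8)^2 ≡ 953^2 = 908209 ≡ 1408 (mod 1489)
14^19 = 14^16 · 14^2 · 14^1 ≡ 1408 · 196 · 14 ≡ 1086 (mod 1489).
So M = 1086. Node B computes K = M^31 mod 1489.
1086^1 ≡ 1086 (mod 1489)
1086^2 = (1086^1)^2 ≡ 1086^2 = 1179396 ≡ 108 (mod 1489)
1086^4 = (1086^2)^2 ≡ 108^2 = 11664 ≡ 1241 (mod 1489)
1086^8 = (1086^4)^2 ≡ 1241^2 = 1540081 ≡ 455 (mod 1489)
1086^16 = (1086^8)^2 ≡ 455^2 = 207025 ≡ 54 (mod 1489)
1086^31 = 1086^16 · 1086^8 · 1086^4 · 1086^2 · 1086^1 ≡ 54 · 455 · 1241 · 108 · 1086 ≡ 1031 (mod 1489).

1031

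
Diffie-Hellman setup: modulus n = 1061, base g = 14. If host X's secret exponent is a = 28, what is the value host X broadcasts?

Public value = 14^{28} \pmod{1061}.
14^1 ≡ 14 (mod 1061)
14^2 = (14^1)^2 ≡ 14^2 = 196 ≡ 196 (mod 1061)
14^4 = (14^2)^2 ≡ 196^2 = 38416 ≡ 220 (mod 1061)
14^8 = (14^4)^2 ≡ 220^2 = 48400 ≡ 655 (mod 1061)
14^16 = (14^8)^2 ≡ 655^2 = 429025 ≡ 381 (mod 1061)
14^28 = 14^16 · 14^8 · 14^4 ≡ 381 · 655 · 220 ≡ 655 (mod 1061).

655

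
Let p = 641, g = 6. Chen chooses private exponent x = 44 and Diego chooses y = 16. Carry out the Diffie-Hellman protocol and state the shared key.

169

Chen sends A = g^x mod p = 6^44 mod 641.
6^1 ≡ 6 (mod 641)
6^2 = (6^1)^2 ≡ 6^2 = 36 ≡ 36 (mod 641)
6^4 = (6^2)^2 ≡ 36^2 = 1296 ≡ 14 (mod 641)
6^8 = (6^4)^2 ≡ 14^2 = 196 ≡ 196 (mod 641)
6^16 = (6^8)^2 ≡ 196^2 = 38416 ≡ 597 (mod 641)
6^32 = (6^16)^2 ≡ 597^2 = 356409 ≡ 13 (mod 641)
6^44 = 6^32 · 6^8 · 6^4 ≡ 13 · 196 · 14 ≡ 417 (mod 641).
So A = 417. Diego then computes K = A^y mod p = 417^16 mod 641.
417^1 ≡ 417 (mod 641)
417^2 = (417^1)^2 ≡ 417^2 = 173889 ≡ 178 (mod 641)
417^4 = (417^2)^2 ≡ 178^2 = 31684 ≡ 275 (mod 641)
417^8 = (417^4)^2 ≡ 275^2 = 75625 ≡ 628 (mod 641)
417^16 = (417^8)^2 ≡ 628^2 = 394384 ≡ 169 (mod 641)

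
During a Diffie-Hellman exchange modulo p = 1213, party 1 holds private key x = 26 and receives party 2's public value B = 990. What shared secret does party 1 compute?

361

Shared key K = 990^26 mod 1213.
990^1 ≡ 990 (mod 1213)
990^2 = (990^1)^2 ≡ 990^2 = 980100 ≡ 1209 (mod 1213)
990^4 = (990^2)^2 ≡ 1209^2 = 1461681 ≡ 16 (mod 1213)
990^8 = (990^4)^2 ≡ 16^2 = 256 ≡ 256 (mod 1213)
990^16 = (990^8)^2 ≡ 256^2 = 65536 ≡ 34 (mod 1213)
990^26 = 990^16 · 990^8 · 990^2 ≡ 34 · 256 · 1209 ≡ 361 (mod 1213).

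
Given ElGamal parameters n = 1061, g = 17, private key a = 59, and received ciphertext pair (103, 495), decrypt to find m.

Shared mask s = c₁^a mod n = 103^59 mod 1061.
103^1 ≡ 103 (mod 1061)
103^2 = (103^1)^2 ≡ 103^2 = 10609 ≡ 1060 (mod 1061)
103^4 = (103^2)^2 ≡ 1060^2 = 1123600 ≡ 1 (mod 1061)
103^8 = (103^4)^2 ≡ 1^2 = 1 ≡ 1 (mod 1061)
103^16 = (103^8)^2 ≡ 1^2 = 1 ≡ 1 (mod 1061)
103^32 = (103^16)^2 ≡ 1^2 = 1 ≡ 1 (mod 1061)
103^59 = 103^32 · 103^16 · 103^8 · 103^2 · 103^1 ≡ 1 · 1 · 1 · 1060 · 103 ≡ 958 (mod 1061).
So s = 958; s⁻¹ ≡ 103 (mod 1061).
m = c₂ · s⁻¹ mod 1061 = 495 · 103 mod 1061 = 57.

57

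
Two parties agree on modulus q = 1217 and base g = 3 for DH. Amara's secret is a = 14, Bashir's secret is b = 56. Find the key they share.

Bashir sends B = g^b mod q = 3^56 mod 1217.
3^1 ≡ 3 (mod 1217)
3^2 = (3^1)^2 ≡ 3^2 = 9 ≡ 9 (mod 1217)
3^4 = (3^2)^2 ≡ 9^2 = 81 ≡ 81 (mod 1217)
3^8 = (3^4)^2 ≡ 81^2 = 6561 ≡ 476 (mod 1217)
3^16 = (3^8)^2 ≡ 476^2 = 226576 ≡ 214 (mod 1217)
3^32 = (3^16)^2 ≡ 214^2 = 45796 ≡ 767 (mod 1217)
3^56 = 3^32 · 3^16 · 3^8 ≡ 767 · 214 · 476 ≡ 722 (mod 1217).
So B = 722. Amara then computes K = B^a mod q = 722^14 mod 1217.
722^1 ≡ 722 (mod 1217)
722^2 = (722^1)^2 ≡ 722^2 = 521284 ≡ 408 (mod 1217)
722^4 = (722^2)^2 ≡ 408^2 = 166464 ≡ 952 (mod 1217)
722^8 = (722^4)^2 ≡ 952^2 = 906304 ≡ 856 (mod 1217)
722^14 = 722^8 · 722^4 · 722^2 ≡ 856 · 952 · 408 ≡ 913 (mod 1217).

913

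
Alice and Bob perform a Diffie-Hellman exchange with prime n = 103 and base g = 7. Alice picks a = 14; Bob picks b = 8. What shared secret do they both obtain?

Alice sends A = g^a mod n = 7^14 mod 103.
7^1 ≡ 7 (mod 103)
7^2 = (7^1)^2 ≡ 7^2 = 49 ≡ 49 (mod 103)
7^4 = (7^2)^2 ≡ 49^2 = 2401 ≡ 32 (mod 103)
7^8 = (7^4)^2 ≡ 32^2 = 1024 ≡ 97 (mod 103)
7^14 = 7^8 · 7^4 · 7^2 ≡ 97 · 32 · 49 ≡ 68 (mod 103).
So A = 68. Bob then computes K = A^b mod n = 68^8 mod 103.
68^1 ≡ 68 (mod 103)
68^2 = (68^1)^2 ≡ 68^2 = 4624 ≡ 92 (mod 103)
68^4 = (68^2)^2 ≡ 92^2 = 8464 ≡ 18 (mod 103)
68^8 = (68^4)^2 ≡ 18^2 = 324 ≡ 15 (mod 103)

15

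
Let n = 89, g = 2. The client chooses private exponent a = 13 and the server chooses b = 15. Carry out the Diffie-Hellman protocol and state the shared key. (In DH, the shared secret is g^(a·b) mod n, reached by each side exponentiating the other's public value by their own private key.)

The client sends A = g^a mod n = 2^13 mod 89.
2^1 ≡ 2 (mod 89)
2^2 = (2^1)^2 ≡ 2^2 = 4 ≡ 4 (mod 89)
2^4 = (2^2)^2 ≡ 4^2 = 16 ≡ 16 (mod 89)
2^8 = (2^4)^2 ≡ 16^2 = 256 ≡ 78 (mod 89)
2^13 = 2^8 · 2^4 · 2^1 ≡ 78 · 16 · 2 ≡ 4 (mod 89).
So A = 4. The server then computes K = A^b mod n = 4^15 mod 89.
4^1 ≡ 4 (mod 89)
4^2 = (4^1)^2 ≡ 4^2 = 16 ≡ 16 (mod 89)
4^4 = (4^2)^2 ≡ 16^2 = 256 ≡ 78 (mod 89)
4^8 = (4^4)^2 ≡ 78^2 = 6084 ≡ 32 (mod 89)
4^15 = 4^8 · 4^4 · 4^2 · 4^1 ≡ 32 · 78 · 16 · 4 ≡ 78 (mod 89).

78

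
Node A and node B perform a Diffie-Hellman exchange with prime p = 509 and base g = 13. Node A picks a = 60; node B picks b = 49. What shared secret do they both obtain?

Node B sends B = g^b mod p = 13^49 mod 509.
13^1 ≡ 13 (mod 509)
13^2 = (13^1)^2 ≡ 13^2 = 169 ≡ 169 (mod 509)
13^4 = (13^2)^2 ≡ 169^2 = 28561 ≡ 57 (mod 509)
13^8 = (13^4)^2 ≡ 57^2 = 3249 ≡ 195 (mod 509)
13^16 = (13^8)^2 ≡ 195^2 = 38025 ≡ 359 (mod 509)
13^32 = (13^16)^2 ≡ 359^2 = 128881 ≡ 104 (mod 509)
13^49 = 13^32 · 13^16 · 13^1 ≡ 104 · 359 · 13 ≡ 291 (mod 509).
So B = 291. Node A then computes K = B^a mod p = 291^60 mod 509.
291^1 ≡ 291 (mod 509)
291^2 = (291^1)^2 ≡ 291^2 = 84681 ≡ 187 (mod 509)
291^4 = (291^2)^2 ≡ 187^2 = 34969 ≡ 357 (mod 509)
291^8 = (291^4)^2 ≡ 357^2 = 127449 ≡ 199 (mod 509)
291^16 = (291^8)^2 ≡ 199^2 = 39601 ≡ 408 (mod 509)
291^32 = (291^16)^2 ≡ 408^2 = 166464 ≡ 21 (mod 509)
291^60 = 291^32 · 291^16 · 291^8 · 291^4 ≡ 21 · 408 · 199 · 357 ≡ 121 (mod 509).

121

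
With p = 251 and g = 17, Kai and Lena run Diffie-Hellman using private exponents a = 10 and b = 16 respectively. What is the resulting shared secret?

51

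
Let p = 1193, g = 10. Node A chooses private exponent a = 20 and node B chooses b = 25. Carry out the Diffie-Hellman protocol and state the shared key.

674

Node A sends A = g^a mod p = 10^20 mod 1193.
10^1 ≡ 10 (mod 1193)
10^2 = (10^1)^2 ≡ 10^2 = 100 ≡ 100 (mod 1193)
10^4 = (10^2)^2 ≡ 100^2 = 10000 ≡ 456 (mod 1193)
10^8 = (10^4)^2 ≡ 456^2 = 207936 ≡ 354 (mod 1193)
10^16 = (10^8)^2 ≡ 354^2 = 125316 ≡ 51 (mod 1193)
10^20 = 10^16 · 10^4 ≡ 51 · 456 ≡ 589 (mod 1193).
So A = 589. Node B then computes K = A^b mod p = 589^25 mod 1193.
589^1 ≡ 589 (mod 1193)
589^2 = (589^1)^2 ≡ 589^2 = 346921 ≡ 951 (mod 1193)
589^4 = (589^2)^2 ≡ 951^2 = 904401 ≡ 107 (mod 1193)
589^8 = (589^4)^2 ≡ 107^2 = 11449 ≡ 712 (mod 1193)
589^16 = (589^8)^2 ≡ 712^2 = 506944 ≡ 1112 (mod 1193)
589^25 = 589^16 · 589^8 · 589^1 ≡ 1112 · 712 · 589 ≡ 674 (mod 1193).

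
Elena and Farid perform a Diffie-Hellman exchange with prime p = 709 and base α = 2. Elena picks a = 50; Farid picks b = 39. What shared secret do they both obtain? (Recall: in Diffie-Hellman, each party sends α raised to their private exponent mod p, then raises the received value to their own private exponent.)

Farid sends B = α^b mod p = 2^39 mod 709.
2^1 ≡ 2 (mod 709)
2^2 = (2^1)^2 ≡ 2^2 = 4 ≡ 4 (mod 709)
2^4 = (2^2)^2 ≡ 4^2 = 16 ≡ 16 (mod 709)
2^8 = (2^4)^2 ≡ 16^2 = 256 ≡ 256 (mod 709)
2^16 = (2^8)^2 ≡ 256^2 = 65536 ≡ 308 (mod 709)
2^32 = (2^16)^2 ≡ 308^2 = 94864 ≡ 567 (mod 709)
2^39 = 2^32 · 2^4 · 2^2 · 2^1 ≡ 567 · 16 · 4 · 2 ≡ 258 (mod 709).
So B = 258. Elena then computes K = B^a mod p = 258^50 mod 709.
258^1 ≡ 258 (mod 709)
258^2 = (258^1)^2 ≡ 258^2 = 66564 ≡ 627 (mod 709)
258^4 = (258^2)^2 ≡ 627^2 = 393129 ≡ 343 (mod 709)
258^8 = (258^4)^2 ≡ 343^2 = 117649 ≡ 664 (mod 709)
258^16 = (258^8)^2 ≡ 664^2 = 440896 ≡ 607 (mod 709)
258^32 = (258^16)^2 ≡ 607^2 = 368449 ≡ 478 (mod 709)
258^50 = 258^32 · 258^16 · 258^2 ≡ 478 · 607 · 627 ≡ 650 (mod 709).

650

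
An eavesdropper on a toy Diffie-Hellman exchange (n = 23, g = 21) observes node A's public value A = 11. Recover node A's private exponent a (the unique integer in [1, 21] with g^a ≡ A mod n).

Try successive powers of 21 modulo 23:
21^1 ≡ 21
21^2 ≡ 4
21^3 ≡ 15
21^4 ≡ 16
21^5 ≡ 14
21^6 ≡ 18
21^7 ≡ 10
21^8 ≡ 3
21^9 ≡ 17
21^10 ≡ 12
21^11 ≡ 22
21^12 ≡ 2
21^13 ≡ 19
21^14 ≡ 8
21^15 ≡ 7
21^16 ≡ 9
21^17 ≡ 5
21^18 ≡ 13
21^19 ≡ 20
21^20 ≡ 6
21^21 ≡ 11
Found: a = 21.

21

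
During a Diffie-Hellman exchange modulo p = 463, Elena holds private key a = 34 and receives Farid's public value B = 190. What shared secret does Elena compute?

178

Shared key K = 190^34 mod 463.
190^1 ≡ 190 (mod 463)
190^2 = (190^1)^2 ≡ 190^2 = 36100 ≡ 449 (mod 463)
190^4 = (190^2)^2 ≡ 449^2 = 201601 ≡ 196 (mod 463)
190^8 = (190^4)^2 ≡ 196^2 = 38416 ≡ 450 (mod 463)
190^16 = (190^8)^2 ≡ 450^2 = 202500 ≡ 169 (mod 463)
190^32 = (190^16)^2 ≡ 169^2 = 28561 ≡ 318 (mod 463)
190^34 = 190^32 · 190^2 ≡ 318 · 449 ≡ 178 (mod 463).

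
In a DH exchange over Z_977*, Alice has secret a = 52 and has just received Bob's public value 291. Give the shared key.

Shared key K = 291^52 mod 977.
291^1 ≡ 291 (mod 977)
291^2 = (291^1)^2 ≡ 291^2 = 84681 ≡ 659 (mod 977)
291^4 = (291^2)^2 ≡ 659^2 = 434281 ≡ 493 (mod 977)
291^8 = (291^4)^2 ≡ 493^2 = 243049 ≡ 753 (mod 977)
291^16 = (291^8)^2 ≡ 753^2 = 567009 ≡ 349 (mod 977)
291^32 = (291^16)^2 ≡ 349^2 = 121801 ≡ 653 (mod 977)
291^52 = 291^32 · 291^16 · 291^4 ≡ 653 · 349 · 493 ≡ 175 (mod 977).

175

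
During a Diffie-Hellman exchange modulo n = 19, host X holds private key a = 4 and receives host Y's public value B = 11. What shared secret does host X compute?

Shared key K = 11^4 mod 19.
11^1 ≡ 11 (mod 19)
11^2 = (11^1)^2 ≡ 11^2 = 121 ≡ 7 (mod 19)
11^4 = (11^2)^2 ≡ 7^2 = 49 ≡ 11 (mod 19)

11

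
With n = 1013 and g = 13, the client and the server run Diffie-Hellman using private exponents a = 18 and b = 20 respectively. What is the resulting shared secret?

The client sends A = g^a mod n = 13^18 mod 1013.
13^1 ≡ 13 (mod 1013)
13^2 = (13^1)^2 ≡ 13^2 = 169 ≡ 169 (mod 1013)
13^4 = (13^2)^2 ≡ 169^2 = 28561 ≡ 197 (mod 1013)
13^8 = (13^4)^2 ≡ 197^2 = 38809 ≡ 315 (mod 1013)
13^16 = (13^8)^2 ≡ 315^2 = 99225 ≡ 964 (mod 1013)
13^18 = 13^16 · 13^2 ≡ 964 · 169 ≡ 836 (mod 1013).
So A = 836. The server then computes K = A^b mod n = 836^20 mod 1013.
836^1 ≡ 836 (mod 1013)
836^2 = (836^1)^2 ≡ 836^2 = 698896 ≡ 939 (mod 1013)
836^4 = (836^2)^2 ≡ 939^2 = 881721 ≡ 411 (mod 1013)
836^8 = (836^4)^2 ≡ 411^2 = 168921 ≡ 763 (mod 1013)
836^16 = (836^8)^2 ≡ 763^2 = 582169 ≡ 707 (mod 1013)
836^20 = 836^16 · 836^4 ≡ 707 · 411 ≡ 859 (mod 1013).

859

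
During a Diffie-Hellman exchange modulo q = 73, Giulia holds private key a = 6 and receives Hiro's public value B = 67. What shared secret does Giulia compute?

9

Shared key K = 67^6 mod 73.
67^1 ≡ 67 (mod 73)
67^2 = (67^1)^2 ≡ 67^2 = 4489 ≡ 36 (mod 73)
67^4 = (67^2)^2 ≡ 36^2 = 1296 ≡ 55 (mod 73)
67^6 = 67^4 · 67^2 ≡ 55 · 36 ≡ 9 (mod 73).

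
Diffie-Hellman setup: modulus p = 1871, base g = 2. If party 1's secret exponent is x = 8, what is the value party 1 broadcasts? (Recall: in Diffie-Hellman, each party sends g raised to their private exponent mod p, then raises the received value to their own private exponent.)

256

Public value = 2^8 (mod 1871).
2^1 ≡ 2 (mod 1871)
2^2 = (2^1)^2 ≡ 2^2 = 4 ≡ 4 (mod 1871)
2^4 = (2^2)^2 ≡ 4^2 = 16 ≡ 16 (mod 1871)
2^8 = (2^4)^2 ≡ 16^2 = 256 ≡ 256 (mod 1871)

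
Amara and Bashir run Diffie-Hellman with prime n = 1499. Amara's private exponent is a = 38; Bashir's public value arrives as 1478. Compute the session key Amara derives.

1302

Shared key K = 1478^38 mod 1499.
1478^1 ≡ 1478 (mod 1499)
1478^2 = (1478^1)^2 ≡ 1478^2 = 2184484 ≡ 441 (mod 1499)
1478^4 = (1478^2)^2 ≡ 441^2 = 194481 ≡ 1110 (mod 1499)
1478^8 = (1478^4)^2 ≡ 1110^2 = 1232100 ≡ 1421 (mod 1499)
1478^16 = (1478^8)^2 ≡ 1421^2 = 2019241 ≡ 88 (mod 1499)
1478^32 = (1478^16)^2 ≡ 88^2 = 7744 ≡ 249 (mod 1499)
1478^38 = 1478^32 · 1478^4 · 1478^2 ≡ 249 · 1110 · 441 ≡ 1302 (mod 1499).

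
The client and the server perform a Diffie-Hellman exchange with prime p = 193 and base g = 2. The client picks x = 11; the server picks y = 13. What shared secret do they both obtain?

96

The server sends B = g^y mod p = 2^13 mod 193.
2^1 ≡ 2 (mod 193)
2^2 = (2^1)^2 ≡ 2^2 = 4 ≡ 4 (mod 193)
2^4 = (2^2)^2 ≡ 4^2 = 16 ≡ 16 (mod 193)
2^8 = (2^4)^2 ≡ 16^2 = 256 ≡ 63 (mod 193)
2^13 = 2^8 · 2^4 · 2^1 ≡ 63 · 16 · 2 ≡ 86 (mod 193).
So B = 86. The client then computes K = B^x mod p = 86^11 mod 193.
86^1 ≡ 86 (mod 193)
86^2 = (86^1)^2 ≡ 86^2 = 7396 ≡ 62 (mod 193)
86^4 = (86^2)^2 ≡ 62^2 = 3844 ≡ 177 (mod 193)
86^8 = (86^4)^2 ≡ 177^2 = 31329 ≡ 63 (mod 193)
86^11 = 86^8 · 86^2 · 86^1 ≡ 63 · 62 · 86 ≡ 96 (mod 193).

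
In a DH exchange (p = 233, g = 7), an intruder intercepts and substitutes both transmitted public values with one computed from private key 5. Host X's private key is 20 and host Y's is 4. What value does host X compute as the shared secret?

Host X receives an intruder's public value M = 7^5 mod 233 instead of the honest one.
7^1 ≡ 7 (mod 233)
7^2 = (7^1)^2 ≡ 7^2 = 49 ≡ 49 (mod 233)
7^4 = (7^2)^2 ≡ 49^2 = 2401 ≡ 71 (mod 233)
7^5 = 7^4 · 7^1 ≡ 71 · 7 ≡ 31 (mod 233).
So M = 31. Host X computes K = M^20 mod 233.
31^1 ≡ 31 (mod 233)
31^2 = (31^1)^2 ≡ 31^2 = 961 ≡ 29 (mod 233)
31^4 = (31^2)^2 ≡ 29^2 = 841 ≡ 142 (mod 233)
31^8 = (31^4)^2 ≡ 142^2 = 20164 ≡ 126 (mod 233)
31^16 = (31^8)^2 ≡ 126^2 = 15876 ≡ 32 (mod 233)
31^20 = 31^16 · 31^4 ≡ 32 · 142 ≡ 117 (mod 233).

117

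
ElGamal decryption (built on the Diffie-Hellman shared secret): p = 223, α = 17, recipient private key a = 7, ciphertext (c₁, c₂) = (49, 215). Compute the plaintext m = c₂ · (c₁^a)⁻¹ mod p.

Shared mask s = c₁^a mod p = 49^7 mod 223.
49^1 ≡ 49 (mod 223)
49^2 = (49^1)^2 ≡ 49^2 = 2401 ≡ 171 (mod 223)
49^4 = (49^2)^2 ≡ 171^2 = 29241 ≡ 28 (mod 223)
49^7 = 49^4 · 49^2 · 49^1 ≡ 28 · 171 · 49 ≡ 16 (mod 223).
So s = 16; s⁻¹ ≡ 14 (mod 223).
m = c₂ · s⁻¹ mod 223 = 215 · 14 mod 223 = 111.

111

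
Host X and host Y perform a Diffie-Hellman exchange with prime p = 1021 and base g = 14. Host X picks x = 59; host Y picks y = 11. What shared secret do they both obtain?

808

Host Y sends B = g^y mod p = 14^11 mod 1021.
14^1 ≡ 14 (mod 1021)
14^2 = (14^1)^2 ≡ 14^2 = 196 ≡ 196 (mod 1021)
14^4 = (14^2)^2 ≡ 196^2 = 38416 ≡ 639 (mod 1021)
14^8 = (14^4)^2 ≡ 639^2 = 408321 ≡ 942 (mod 1021)
14^11 = 14^8 · 14^2 · 14^1 ≡ 942 · 196 · 14 ≡ 697 (mod 1021).
So B = 697. Host X then computes K = B^x mod p = 697^59 mod 1021.
697^1 ≡ 697 (mod 1021)
697^2 = (697^1)^2 ≡ 697^2 = 485809 ≡ 834 (mod 1021)
697^4 = (697^2)^2 ≡ 834^2 = 695556 ≡ 255 (mod 1021)
697^8 = (697^4)^2 ≡ 255^2 = 65025 ≡ 702 (mod 1021)
697^16 = (697^8)^2 ≡ 702^2 = 492804 ≡ 682 (mod 1021)
697^32 = (697^16)^2 ≡ 682^2 = 465124 ≡ 569 (mod 1021)
697^59 = 697^32 · 697^16 · 697^8 · 697^2 · 697^1 ≡ 569 · 682 · 702 · 834 · 697 ≡ 808 (mod 1021).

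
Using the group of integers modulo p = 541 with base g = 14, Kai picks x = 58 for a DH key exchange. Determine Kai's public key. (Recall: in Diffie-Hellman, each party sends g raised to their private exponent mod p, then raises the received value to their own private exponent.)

382

Public value = 14^58 mod 541.
14^1 ≡ 14 (mod 541)
14^2 = (14^1)^2 ≡ 14^2 = 196 ≡ 196 (mod 541)
14^4 = (14^2)^2 ≡ 196^2 = 38416 ≡ 5 (mod 541)
14^8 = (14^4)^2 ≡ 5^2 = 25 ≡ 25 (mod 541)
14^16 = (14^8)^2 ≡ 25^2 = 625 ≡ 84 (mod 541)
14^32 = (14^16)^2 ≡ 84^2 = 7056 ≡ 23 (mod 541)
14^58 = 14^32 · 14^16 · 14^8 · 14^2 ≡ 23 · 84 · 25 · 196 ≡ 382 (mod 541).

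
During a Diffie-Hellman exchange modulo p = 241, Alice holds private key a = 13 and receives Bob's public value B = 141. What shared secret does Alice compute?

Shared key K = 141^13 mod 241.
141^1 ≡ 141 (mod 241)
141^2 = (141^1)^2 ≡ 141^2 = 19881 ≡ 119 (mod 241)
141^4 = (141^2)^2 ≡ 119^2 = 14161 ≡ 183 (mod 241)
141^8 = (141^4)^2 ≡ 183^2 = 33489 ≡ 231 (mod 241)
141^13 = 141^8 · 141^4 · 141^1 ≡ 231 · 183 · 141 ≡ 81 (mod 241).

81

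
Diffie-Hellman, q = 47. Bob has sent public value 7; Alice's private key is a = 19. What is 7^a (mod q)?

Shared key K = 7^19 mod 47.
7^1 ≡ 7 (mod 47)
7^2 = (7^1)^2 ≡ 7^2 = 49 ≡ 2 (mod 47)
7^4 = (7^2)^2 ≡ 2^2 = 4 ≡ 4 (mod 47)
7^8 = (7^4)^2 ≡ 4^2 = 16 ≡ 16 (mod 47)
7^16 = (7^8)^2 ≡ 16^2 = 256 ≡ 21 (mod 47)
7^19 = 7^16 · 7^2 · 7^1 ≡ 21 · 2 · 7 ≡ 12 (mod 47).

12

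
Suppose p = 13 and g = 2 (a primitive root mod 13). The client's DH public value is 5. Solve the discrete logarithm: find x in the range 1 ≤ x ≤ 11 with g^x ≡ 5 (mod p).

Try successive powers of 2 modulo 13:
2^1 ≡ 2
2^2 ≡ 4
2^3 ≡ 8
2^4 ≡ 3
2^5 ≡ 6
2^6 ≡ 12
2^7 ≡ 11
2^8 ≡ 9
2^9 ≡ 5
Found: x = 9.

9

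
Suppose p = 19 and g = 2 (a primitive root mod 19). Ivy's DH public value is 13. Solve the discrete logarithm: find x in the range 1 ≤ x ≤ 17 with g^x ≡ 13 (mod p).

Try successive powers of 2 modulo 19:
2^1 ≡ 2
2^2 ≡ 4
2^3 ≡ 8
2^4 ≡ 16
2^5 ≡ 13
Found: x = 5.

5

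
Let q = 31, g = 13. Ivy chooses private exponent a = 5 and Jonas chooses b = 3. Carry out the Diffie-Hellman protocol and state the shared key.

30

Ivy sends A = g^a mod q = 13^5 mod 31.
13^1 ≡ 13 (mod 31)
13^2 = (13^1)^2 ≡ 13^2 = 169 ≡ 14 (mod 31)
13^4 = (13^2)^2 ≡ 14^2 = 196 ≡ 10 (mod 31)
13^5 = 13^4 · 13^1 ≡ 10 · 13 ≡ 6 (mod 31).
So A = 6. Jonas then computes K = A^b mod q = 6^3 mod 31.
6^1 ≡ 6 (mod 31)
6^2 = (6^1)^2 ≡ 6^2 = 36 ≡ 5 (mod 31)
6^3 = 6^2 · 6^1 ≡ 5 · 6 ≡ 30 (mod 31).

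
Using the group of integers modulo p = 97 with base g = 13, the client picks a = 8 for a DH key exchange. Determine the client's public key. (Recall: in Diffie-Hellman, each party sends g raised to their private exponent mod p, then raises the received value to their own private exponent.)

6

Public value = 13^8 mod 97.
13^1 ≡ 13 (mod 97)
13^2 = (13^1)^2 ≡ 13^2 = 169 ≡ 72 (mod 97)
13^4 = (13^2)^2 ≡ 72^2 = 5184 ≡ 43 (mod 97)
13^8 = (13^4)^2 ≡ 43^2 = 1849 ≡ 6 (mod 97)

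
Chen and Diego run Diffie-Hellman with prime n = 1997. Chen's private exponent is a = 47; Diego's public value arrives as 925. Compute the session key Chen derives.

Shared key K = 925^47 mod 1997.
925^1 ≡ 925 (mod 1997)
925^2 = (925^1)^2 ≡ 925^2 = 855625 ≡ 909 (mod 1997)
925^4 = (925^2)^2 ≡ 909^2 = 826281 ≡ 1520 (mod 1997)
925^8 = (925^4)^2 ≡ 1520^2 = 2310400 ≡ 1868 (mod 1997)
925^16 = (925^8)^2 ≡ 1868^2 = 3489424 ≡ 665 (mod 1997)
925^32 = (925^16)^2 ≡ 665^2 = 442225 ≡ 888 (mod 1997)
925^47 = 925^32 · 925^8 · 925^4 · 925^2 · 925^1 ≡ 888 · 1868 · 1520 · 909 · 925 ≡ 239 (mod 1997).

239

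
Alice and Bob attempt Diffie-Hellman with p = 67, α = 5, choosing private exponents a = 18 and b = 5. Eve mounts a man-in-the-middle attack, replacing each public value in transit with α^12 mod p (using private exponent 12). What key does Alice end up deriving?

Alice receives Eve's public value M = 5^12 mod 67 instead of the honest one.
5^1 ≡ 5 (mod 67)
5^2 = (5^1)^2 ≡ 5^2 = 25 ≡ 25 (mod 67)
5^4 = (5^2)^2 ≡ 25^2 = 625 ≡ 22 (mod 67)
5^8 = (5^4)^2 ≡ 22^2 = 484 ≡ 15 (mod 67)
5^12 = 5^8 · 5^4 ≡ 15 · 22 ≡ 62 (mod 67).
So M = 62. Alice computes K = M^18 mod 67.
62^1 ≡ 62 (mod 67)
62^2 = (62^1)^2 ≡ 62^2 = 3844 ≡ 25 (mod 67)
62^4 = (62^2)^2 ≡ 25^2 = 625 ≡ 22 (mod 67)
62^8 = (62^4)^2 ≡ 22^2 = 484 ≡ 15 (mod 67)
62^16 = (62^8)^2 ≡ 15^2 = 225 ≡ 24 (mod 67)
62^18 = 62^16 · 62^2 ≡ 24 · 25 ≡ 64 (mod 67).

64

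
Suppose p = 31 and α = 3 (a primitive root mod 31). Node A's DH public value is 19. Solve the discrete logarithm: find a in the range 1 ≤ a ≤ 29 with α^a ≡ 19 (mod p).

4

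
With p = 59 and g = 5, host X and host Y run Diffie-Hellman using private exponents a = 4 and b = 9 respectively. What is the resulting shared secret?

Host Y sends B = g^b mod p = 5^9 mod 59.
5^1 ≡ 5 (mod 59)
5^2 = (5^1)^2 ≡ 5^2 = 25 ≡ 25 (mod 59)
5^4 = (5^2)^2 ≡ 25^2 = 625 ≡ 35 (mod 59)
5^8 = (5^4)^2 ≡ 35^2 = 1225 ≡ 45 (mod 59)
5^9 = 5^8 · 5^1 ≡ 45 · 5 ≡ 48 (mod 59).
So B = 48. Host X then computes K = B^a mod p = 48^4 mod 59.
48^1 ≡ 48 (mod 59)
48^2 = (48^1)^2 ≡ 48^2 = 2304 ≡ 3 (mod 59)
48^4 = (48^2)^2 ≡ 3^2 = 9 ≡ 9 (mod 59)

9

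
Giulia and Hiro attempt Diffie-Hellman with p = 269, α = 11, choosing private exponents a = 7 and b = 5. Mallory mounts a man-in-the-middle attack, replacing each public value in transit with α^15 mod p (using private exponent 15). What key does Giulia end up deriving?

79

Giulia receives Mallory's public value M = 11^15 mod 269 instead of the honest one.
11^1 ≡ 11 (mod 269)
11^2 = (11^1)^2 ≡ 11^2 = 121 ≡ 121 (mod 269)
11^4 = (11^2)^2 ≡ 121^2 = 14641 ≡ 115 (mod 269)
11^8 = (11^4)^2 ≡ 115^2 = 13225 ≡ 44 (mod 269)
11^15 = 11^8 · 11^4 · 11^2 · 11^1 ≡ 44 · 115 · 121 · 11 ≡ 176 (mod 269).
So M = 176. Giulia computes K = M^7 mod 269.
176^1 ≡ 176 (mod 269)
176^2 = (176^1)^2 ≡ 176^2 = 30976 ≡ 41 (mod 269)
176^4 = (176^2)^2 ≡ 41^2 = 1681 ≡ 67 (mod 269)
176^7 = 176^4 · 176^2 · 176^1 ≡ 67 · 41 · 176 ≡ 79 (mod 269).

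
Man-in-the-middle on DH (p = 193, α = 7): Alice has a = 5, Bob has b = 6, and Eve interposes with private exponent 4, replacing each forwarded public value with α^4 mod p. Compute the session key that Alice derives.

109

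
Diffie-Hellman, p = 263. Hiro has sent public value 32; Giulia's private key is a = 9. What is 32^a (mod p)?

11

Shared key K = 32^9 mod 263.
32^1 ≡ 32 (mod 263)
32^2 = (32^1)^2 ≡ 32^2 = 1024 ≡ 235 (mod 263)
32^4 = (32^2)^2 ≡ 235^2 = 55225 ≡ 258 (mod 263)
32^8 = (32^4)^2 ≡ 258^2 = 66564 ≡ 25 (mod 263)
32^9 = 32^8 · 32^1 ≡ 25 · 32 ≡ 11 (mod 263).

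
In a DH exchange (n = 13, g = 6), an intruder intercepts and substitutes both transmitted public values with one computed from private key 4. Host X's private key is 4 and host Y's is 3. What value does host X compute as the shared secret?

9

Host X receives an intruder's public value M = 6^4 mod 13 instead of the honest one.
6^1 ≡ 6 (mod 13)
6^2 = (6^1)^2 ≡ 6^2 = 36 ≡ 10 (mod 13)
6^4 = (6^2)^2 ≡ 10^2 = 100 ≡ 9 (mod 13)
So M = 9. Host X computes K = M^4 mod 13.
9^1 ≡ 9 (mod 13)
9^2 = (9^1)^2 ≡ 9^2 = 81 ≡ 3 (mod 13)
9^4 = (9^2)^2 ≡ 3^2 = 9 ≡ 9 (mod 13)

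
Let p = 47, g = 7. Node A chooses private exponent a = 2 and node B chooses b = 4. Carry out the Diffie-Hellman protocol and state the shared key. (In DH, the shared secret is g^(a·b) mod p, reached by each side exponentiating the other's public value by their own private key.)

Node A sends A = g^a mod p = 7^2 mod 47.
7^1 ≡ 7 (mod 47)
7^2 = (7^1)^2 ≡ 7^2 = 49 ≡ 2 (mod 47)
So A = 2. Node B then computes K = A^b mod p = 2^4 mod 47.
2^1 ≡ 2 (mod 47)
2^2 = (2^1)^2 ≡ 2^2 = 4 ≡ 4 (mod 47)
2^4 = (2^2)^2 ≡ 4^2 = 16 ≡ 16 (mod 47)

16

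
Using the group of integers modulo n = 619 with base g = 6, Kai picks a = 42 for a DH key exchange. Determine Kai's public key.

Public value = 6^42 mod 619.
6^1 ≡ 6 (mod 619)
6^2 = (6^1)^2 ≡ 6^2 = 36 ≡ 36 (mod 619)
6^4 = (6^2)^2 ≡ 36^2 = 1296 ≡ 58 (mod 619)
6^8 = (6^4)^2 ≡ 58^2 = 3364 ≡ 269 (mod 619)
6^16 = (6^8)^2 ≡ 269^2 = 72361 ≡ 557 (mod 619)
6^32 = (6^16)^2 ≡ 557^2 = 310249 ≡ 130 (mod 619)
6^42 = 6^32 · 6^8 · 6^2 ≡ 130 · 269 · 36 ≡ 493 (mod 619).

493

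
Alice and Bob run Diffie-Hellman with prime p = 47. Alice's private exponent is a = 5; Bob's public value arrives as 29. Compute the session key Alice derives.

20

Shared key K = 29^5 mod 47.
29^1 ≡ 29 (mod 47)
29^2 = (29^1)^2 ≡ 29^2 = 841 ≡ 42 (mod 47)
29^4 = (29^2)^2 ≡ 42^2 = 1764 ≡ 25 (mod 47)
29^5 = 29^4 · 29^1 ≡ 25 · 29 ≡ 20 (mod 47).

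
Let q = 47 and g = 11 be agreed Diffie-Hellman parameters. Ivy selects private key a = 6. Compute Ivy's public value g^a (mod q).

37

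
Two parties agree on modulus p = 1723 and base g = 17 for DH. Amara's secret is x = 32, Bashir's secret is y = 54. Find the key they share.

Amara sends A = g^x mod p = 17^32 mod 1723.
17^1 ≡ 17 (mod 1723)
17^2 = (17^1)^2 ≡ 17^2 = 289 ≡ 289 (mod 1723)
17^4 = (17^2)^2 ≡ 289^2 = 83521 ≡ 817 (mod 1723)
17^8 = (17^4)^2 ≡ 817^2 = 667489 ≡ 688 (mod 1723)
17^16 = (17^8)^2 ≡ 688^2 = 473344 ≡ 1242 (mod 1723)
17^32 = (17^16)^2 ≡ 1242^2 = 1542564 ≡ 479 (mod 1723)
So A = 479. Bashir then computes K = A^y mod p = 479^54 mod 1723.
479^1 ≡ 479 (mod 1723)
479^2 = (479^1)^2 ≡ 479^2 = 229441 ≡ 282 (mod 1723)
479^4 = (479^2)^2 ≡ 282^2 = 79524 ≡ 266 (mod 1723)
479^8 = (479^4)^2 ≡ 266^2 = 70756 ≡ 113 (mod 1723)
479^16 = (479^8)^2 ≡ 113^2 = 12769 ≡ 708 (mod 1723)
479^32 = (479^16)^2 ≡ 708^2 = 501264 ≡ 1594 (mod 1723)
479^54 = 479^32 · 479^16 · 479^4 · 479^2 ≡ 1594 · 708 · 266 · 282 ≡ 62 (mod 1723).

62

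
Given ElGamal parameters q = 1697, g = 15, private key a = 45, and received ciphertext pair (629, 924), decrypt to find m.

Shared mask s = c₁^a mod q = 629^45 mod 1697.
629^1 ≡ 629 (mod 1697)
629^2 = (629^1)^2 ≡ 629^2 = 395641 ≡ 240 (mod 1697)
629^4 = (629^2)^2 ≡ 240^2 = 57600 ≡ 1599 (mod 1697)
629^8 = (629^4)^2 ≡ 1599^2 = 2556801 ≡ 1119 (mod 1697)
629^16 = (629^8)^2 ≡ 1119^2 = 1252161 ≡ 1472 (mod 1697)
629^32 = (629^16)^2 ≡ 1472^2 = 2166784 ≡ 1412 (mod 1697)
629^45 = 629^32 · 629^8 · 629^4 · 629^1 ≡ 1412 · 1119 · 1599 · 629 ≡ 1330 (mod 1697).
So s = 1330; s⁻¹ ≡ 1119 (mod 1697).
m = c₂ · s⁻¹ mod 1697 = 924 · 1119 mod 1697 = 483.

483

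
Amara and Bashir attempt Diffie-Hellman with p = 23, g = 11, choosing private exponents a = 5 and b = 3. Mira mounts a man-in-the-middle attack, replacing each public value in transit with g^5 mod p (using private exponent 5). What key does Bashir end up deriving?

Bashir receives Mira's public value M = 11^5 mod 23 instead of the honest one.
11^1 ≡ 11 (mod 23)
11^2 = (11^1)^2 ≡ 11^2 = 121 ≡ 6 (mod 23)
11^4 = (11^2)^2 ≡ 6^2 = 36 ≡ 13 (mod 23)
11^5 = 11^4 · 11^1 ≡ 13 · 11 ≡ 5 (mod 23).
So M = 5. Bashir computes K = M^3 mod 23.
5^1 ≡ 5 (mod 23)
5^2 = (5^1)^2 ≡ 5^2 = 25 ≡ 2 (mod 23)
5^3 = 5^2 · 5^1 ≡ 2 · 5 ≡ 10 (mod 23).

10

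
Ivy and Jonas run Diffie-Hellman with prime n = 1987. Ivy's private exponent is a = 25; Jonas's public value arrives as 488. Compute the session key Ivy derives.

1364

Shared key K = 488^25 mod 1987.
488^1 ≡ 488 (mod 1987)
488^2 = (488^1)^2 ≡ 488^2 = 238144 ≡ 1691 (mod 1987)
488^4 = (488^2)^2 ≡ 1691^2 = 2859481 ≡ 188 (mod 1987)
488^8 = (488^4)^2 ≡ 188^2 = 35344 ≡ 1565 (mod 1987)
488^16 = (488^8)^2 ≡ 1565^2 = 2449225 ≡ 1241 (mod 1987)
488^25 = 488^16 · 488^8 · 488^1 ≡ 1241 · 1565 · 488 ≡ 1364 (mod 1987).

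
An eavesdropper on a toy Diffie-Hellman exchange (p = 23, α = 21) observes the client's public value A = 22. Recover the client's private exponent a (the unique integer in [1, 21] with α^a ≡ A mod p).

11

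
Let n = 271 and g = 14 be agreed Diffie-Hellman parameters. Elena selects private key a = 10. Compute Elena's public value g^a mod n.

126

Public value = 14^10 mod 271.
14^1 ≡ 14 (mod 271)
14^2 = (14^1)^2 ≡ 14^2 = 196 ≡ 196 (mod 271)
14^4 = (14^2)^2 ≡ 196^2 = 38416 ≡ 205 (mod 271)
14^8 = (14^4)^2 ≡ 205^2 = 42025 ≡ 20 (mod 271)
14^10 = 14^8 · 14^2 ≡ 20 · 196 ≡ 126 (mod 271).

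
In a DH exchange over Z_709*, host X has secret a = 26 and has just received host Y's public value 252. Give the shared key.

Shared key K = 252^26 mod 709.
252^1 ≡ 252 (mod 709)
252^2 = (252^1)^2 ≡ 252^2 = 63504 ≡ 403 (mod 709)
252^4 = (252^2)^2 ≡ 403^2 = 162409 ≡ 48 (mod 709)
252^8 = (252^4)^2 ≡ 48^2 = 2304 ≡ 177 (mod 709)
252^16 = (252^8)^2 ≡ 177^2 = 31329 ≡ 133 (mod 709)
252^26 = 252^16 · 252^8 · 252^2 ≡ 133 · 177 · 403 ≡ 603 (mod 709).

603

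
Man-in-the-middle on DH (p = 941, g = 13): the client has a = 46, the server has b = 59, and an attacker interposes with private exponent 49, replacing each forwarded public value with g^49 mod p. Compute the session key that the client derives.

The client receives an attacker's public value M = 13^49 mod 941 instead of the honest one.
13^1 ≡ 13 (mod 941)
13^2 = (13^1)^2 ≡ 13^2 = 169 ≡ 169 (mod 941)
13^4 = (13^2)^2 ≡ 169^2 = 28561 ≡ 331 (mod 941)
13^8 = (13^4)^2 ≡ 331^2 = 109561 ≡ 405 (mod 941)
13^16 = (13^8)^2 ≡ 405^2 = 164025 ≡ 291 (mod 941)
13^32 = (13^16)^2 ≡ 291^2 = 84681 ≡ 932 (mod 941)
13^49 = 13^32 · 13^16 · 13^1 ≡ 932 · 291 · 13 ≡ 770 (mod 941).
So M = 770. The client computes K = M^46 mod 941.
770^1 ≡ 770 (mod 941)
770^2 = (770^1)^2 ≡ 770^2 = 592900 ≡ 70 (mod 941)
770^4 = (770^2)^2 ≡ 70^2 = 4900 ≡ 195 (mod 941)
770^8 = (770^4)^2 ≡ 195^2 = 38025 ≡ 385 (mod 941)
770^16 = (770^8)^2 ≡ 385^2 = 148225 ≡ 488 (mod 941)
770^32 = (770^16)^2 ≡ 488^2 = 238144 ≡ 71 (mod 941)
770^46 = 770^32 · 770^8 · 770^4 · 770^2 ≡ 71 · 385 · 195 · 70 ≡ 253 (mod 941).

253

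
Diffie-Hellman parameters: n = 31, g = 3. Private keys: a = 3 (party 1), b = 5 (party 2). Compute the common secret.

Party 2 sends B = g^b mod n = 3^5 mod 31.
3^1 ≡ 3 (mod 31)
3^2 = (3^1)^2 ≡ 3^2 = 9 ≡ 9 (mod 31)
3^4 = (3^2)^2 ≡ 9^2 = 81 ≡ 19 (mod 31)
3^5 = 3^4 · 3^1 ≡ 19 · 3 ≡ 26 (mod 31).
So B = 26. Party 1 then computes K = B^a mod n = 26^3 mod 31.
26^1 ≡ 26 (mod 31)
26^2 = (26^1)^2 ≡ 26^2 = 676 ≡ 25 (mod 31)
26^3 = 26^2 · 26^1 ≡ 25 · 26 ≡ 30 (mod 31).

30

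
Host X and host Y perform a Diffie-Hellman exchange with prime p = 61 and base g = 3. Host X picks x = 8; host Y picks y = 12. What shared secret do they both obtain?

58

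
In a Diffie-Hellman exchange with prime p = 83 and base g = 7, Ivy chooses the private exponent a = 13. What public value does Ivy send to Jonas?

65

Public value = 7^13 mod 83.
7^1 ≡ 7 (mod 83)
7^2 = (7^1)^2 ≡ 7^2 = 49 ≡ 49 (mod 83)
7^4 = (7^2)^2 ≡ 49^2 = 2401 ≡ 77 (mod 83)
7^8 = (7^4)^2 ≡ 77^2 = 5929 ≡ 36 (mod 83)
7^13 = 7^8 · 7^4 · 7^1 ≡ 36 · 77 · 7 ≡ 65 (mod 83).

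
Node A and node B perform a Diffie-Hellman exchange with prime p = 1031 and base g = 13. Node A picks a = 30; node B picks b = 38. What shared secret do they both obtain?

Node B sends B = g^b mod p = 13^38 mod 1031.
13^1 ≡ 13 (mod 1031)
13^2 = (13^1)^2 ≡ 13^2 = 169 ≡ 169 (mod 1031)
13^4 = (13^2)^2 ≡ 169^2 = 28561 ≡ 724 (mod 1031)
13^8 = (13^4)^2 ≡ 724^2 = 524176 ≡ 428 (mod 1031)
13^16 = (13^8)^2 ≡ 428^2 = 183184 ≡ 697 (mod 1031)
13^32 = (13^16)^2 ≡ 697^2 = 485809 ≡ 208 (mod 1031)
13^38 = 13^32 · 13^4 · 13^2 ≡ 208 · 724 · 169 ≡ 844 (mod 1031).
So B = 844. Node A then computes K = B^a mod p = 844^30 mod 1031.
844^1 ≡ 844 (mod 1031)
844^2 = (844^1)^2 ≡ 844^2 = 712336 ≡ 946 (mod 1031)
844^4 = (844^2)^2 ≡ 946^2 = 894916 ≡ 8 (mod 1031)
844^8 = (844^4)^2 ≡ 8^2 = 64 ≡ 64 (mod 1031)
844^16 = (844^8)^2 ≡ 64^2 = 4096 ≡ 1003 (mod 1031)
844^30 = 844^16 · 844^8 · 844^4 · 844^2 ≡ 1003 · 64 · 8 · 946 ≡ 949 (mod 1031).

949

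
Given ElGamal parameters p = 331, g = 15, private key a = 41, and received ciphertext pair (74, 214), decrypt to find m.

239

Shared mask s = c₁^a mod p = 74^41 mod 331.
74^1 ≡ 74 (mod 331)
74^2 = (74^1)^2 ≡ 74^2 = 5476 ≡ 180 (mod 331)
74^4 = (74^2)^2 ≡ 180^2 = 32400 ≡ 293 (mod 331)
74^8 = (74^4)^2 ≡ 293^2 = 85849 ≡ 120 (mod 331)
74^16 = (74^8)^2 ≡ 120^2 = 14400 ≡ 167 (mod 331)
74^32 = (74^16)^2 ≡ 167^2 = 27889 ≡ 85 (mod 331)
74^41 = 74^32 · 74^8 · 74^1 ≡ 85 · 120 · 74 ≡ 120 (mod 331).
So s = 120; s⁻¹ ≡ 80 (mod 331).
m = c₂ · s⁻¹ mod 331 = 214 · 80 mod 331 = 239.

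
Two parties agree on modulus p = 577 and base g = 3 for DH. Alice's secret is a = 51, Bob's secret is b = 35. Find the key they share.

Bob sends B = g^b mod p = 3^35 mod 577.
3^1 ≡ 3 (mod 577)
3^2 = (3^1)^2 ≡ 3^2 = 9 ≡ 9 (mod 577)
3^4 = (3^2)^2 ≡ 9^2 = 81 ≡ 81 (mod 577)
3^8 = (3^4)^2 ≡ 81^2 = 6561 ≡ 214 (mod 577)
3^16 = (3^8)^2 ≡ 214^2 = 45796 ≡ 213 (mod 577)
3^32 = (3^16)^2 ≡ 213^2 = 45369 ≡ 363 (mod 577)
3^35 = 3^32 · 3^2 · 3^1 ≡ 363 · 9 · 3 ≡ 569 (mod 577).
So B = 569. Alice then computes K = B^a mod p = 569^51 mod 577.
569^1 ≡ 569 (mod 577)
569^2 = (569^1)^2 ≡ 569^2 = 323761 ≡ 64 (mod 577)
569^4 = (569^2)^2 ≡ 64^2 = 4096 ≡ 57 (mod 577)
569^8 = (569^4)^2 ≡ 57^2 = 3249 ≡ 364 (mod 577)
569^16 = (569^8)^2 ≡ 364^2 = 132496 ≡ 363 (mod 577)
569^32 = (569^16)^2 ≡ 363^2 = 131769 ≡ 213 (mod 577)
569^51 = 569^32 · 569^16 · 569^2 · 569^1 ≡ 213 · 363 · 64 · 569 ≡ 65 (mod 577).

65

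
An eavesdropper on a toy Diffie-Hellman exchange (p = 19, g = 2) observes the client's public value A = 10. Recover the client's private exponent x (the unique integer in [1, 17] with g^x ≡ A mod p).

Try successive powers of 2 modulo 19:
2^1 ≡ 2
2^2 ≡ 4
2^3 ≡ 8
2^4 ≡ 16
2^5 ≡ 13
2^6 ≡ 7
2^7 ≡ 14
2^8 ≡ 9
2^9 ≡ 18
2^10 ≡ 17
2^11 ≡ 15
2^12 ≡ 11
2^13 ≡ 3
2^14 ≡ 6
2^15 ≡ 12
2^16 ≡ 5
2^17 ≡ 10
Found: x = 17.

17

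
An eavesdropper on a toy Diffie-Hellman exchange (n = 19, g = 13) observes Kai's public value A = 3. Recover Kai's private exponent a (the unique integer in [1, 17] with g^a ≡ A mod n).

Try successive powers of 13 modulo 19:
13^1 ≡ 13
13^2 ≡ 17
13^3 ≡ 12
13^4 ≡ 4
13^5 ≡ 14
13^6 ≡ 11
13^7 ≡ 10
13^8 ≡ 16
13^9 ≡ 18
13^10 ≡ 6
13^11 ≡ 2
13^12 ≡ 7
13^13 ≡ 15
13^14 ≡ 5
13^15 ≡ 8
13^16 ≡ 9
13^17 ≡ 3
Found: a = 17.

17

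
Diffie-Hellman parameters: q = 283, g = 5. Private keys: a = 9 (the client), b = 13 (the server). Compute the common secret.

The client sends A = g^a mod q = 5^9 mod 283.
5^1 ≡ 5 (mod 283)
5^2 = (5^1)^2 ≡ 5^2 = 25 ≡ 25 (mod 283)
5^4 = (5^2)^2 ≡ 25^2 = 625 ≡ 59 (mod 283)
5^8 = (5^4)^2 ≡ 59^2 = 3481 ≡ 85 (mod 283)
5^9 = 5^8 · 5^1 ≡ 85 · 5 ≡ 142 (mod 283).
So A = 142. The server then computes K = A^b mod q = 142^13 mod 283.
142^1 ≡ 142 (mod 283)
142^2 = (142^1)^2 ≡ 142^2 = 20164 ≡ 71 (mod 283)
142^4 = (142^2)^2 ≡ 71^2 = 5041 ≡ 230 (mod 283)
142^8 = (142^4)^2 ≡ 230^2 = 52900 ≡ 262 (mod 283)
142^13 = 142^8 · 142^4 · 142^1 ≡ 262 · 230 · 142 ≡ 132 (mod 283).

132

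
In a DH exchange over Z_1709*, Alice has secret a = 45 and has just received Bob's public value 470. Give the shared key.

1642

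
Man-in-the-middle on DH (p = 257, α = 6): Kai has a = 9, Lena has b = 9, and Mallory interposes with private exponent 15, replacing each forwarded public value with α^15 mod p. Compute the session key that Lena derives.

Lena receives Mallory's public value M = 6^15 mod 257 instead of the honest one.
6^1 ≡ 6 (mod 257)
6^2 = (6^1)^2 ≡ 6^2 = 36 ≡ 36 (mod 257)
6^4 = (6^2)^2 ≡ 36^2 = 1296 ≡ 11 (mod 257)
6^8 = (6^4)^2 ≡ 11^2 = 121 ≡ 121 (mod 257)
6^15 = 6^8 · 6^4 · 6^2 · 6^1 ≡ 121 · 11 · 36 · 6 ≡ 170 (mod 257).
So M = 170. Lena computes K = M^9 mod 257.
170^1 ≡ 170 (mod 257)
170^2 = (170^1)^2 ≡ 170^2 = 28900 ≡ 116 (mod 257)
170^4 = (170^2)^2 ≡ 116^2 = 13456 ≡ 92 (mod 257)
170^8 = (170^4)^2 ≡ 92^2 = 8464 ≡ 240 (mod 257)
170^9 = 170^8 · 170^1 ≡ 240 · 170 ≡ 194 (mod 257).

194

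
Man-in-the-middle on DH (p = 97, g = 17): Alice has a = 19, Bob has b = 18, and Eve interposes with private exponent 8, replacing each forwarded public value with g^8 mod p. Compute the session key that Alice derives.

Alice receives Eve's public value M = 17^8 mod 97 instead of the honest one.
17^1 ≡ 17 (mod 97)
17^2 = (17^1)^2 ≡ 17^2 = 289 ≡ 95 (mod 97)
17^4 = (17^2)^2 ≡ 95^2 = 9025 ≡ 4 (mod 97)
17^8 = (17^4)^2 ≡ 4^2 = 16 ≡ 16 (mod 97)
So M = 16. Alice computes K = M^19 mod 97.
16^1 ≡ 16 (mod 97)
16^2 = (16^1)^2 ≡ 16^2 = 256 ≡ 62 (mod 97)
16^4 = (16^2)^2 ≡ 62^2 = 3844 ≡ 61 (mod 97)
16^8 = (16^4)^2 ≡ 61^2 = 3721 ≡ 35 (mod 97)
16^16 = (16^8)^2 ≡ 35^2 = 1225 ≡ 61 (mod 97)
16^19 = 16^16 · 16^2 · 16^1 ≡ 61 · 62 · 16 ≡ 81 (mod 97).

81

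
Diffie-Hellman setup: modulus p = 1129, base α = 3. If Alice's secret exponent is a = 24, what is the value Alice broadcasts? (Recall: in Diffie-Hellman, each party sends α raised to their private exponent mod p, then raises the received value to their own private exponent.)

Public value = 3^24 mod 1129.
3^1 ≡ 3 (mod 1129)
3^2 = (3^1)^2 ≡ 3^2 = 9 ≡ 9 (mod 1129)
3^4 = (3^2)^2 ≡ 9^2 = 81 ≡ 81 (mod 1129)
3^8 = (3^4)^2 ≡ 81^2 = 6561 ≡ 916 (mod 1129)
3^16 = (3^8)^2 ≡ 916^2 = 839056 ≡ 209 (mod 1129)
3^24 = 3^16 · 3^8 ≡ 209 · 916 ≡ 643 (mod 1129).

643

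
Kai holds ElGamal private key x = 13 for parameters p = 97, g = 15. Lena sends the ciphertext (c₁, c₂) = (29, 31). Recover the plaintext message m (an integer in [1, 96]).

20

Shared mask s = c₁^x mod p = 29^13 mod 97.
29^1 ≡ 29 (mod 97)
29^2 = (29^1)^2 ≡ 29^2 = 841 ≡ 65 (mod 97)
29^4 = (29^2)^2 ≡ 65^2 = 4225 ≡ 54 (mod 97)
29^8 = (29^4)^2 ≡ 54^2 = 2916 ≡ 6 (mod 97)
29^13 = 29^8 · 29^4 · 29^1 ≡ 6 · 54 · 29 ≡ 84 (mod 97).
So s = 84; s⁻¹ ≡ 82 (mod 97).
m = c₂ · s⁻¹ mod 97 = 31 · 82 mod 97 = 20.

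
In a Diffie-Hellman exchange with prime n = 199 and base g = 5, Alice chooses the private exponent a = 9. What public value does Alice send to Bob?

139

Public value = 5^9 mod 199.
5^1 ≡ 5 (mod 199)
5^2 = (5^1)^2 ≡ 5^2 = 25 ≡ 25 (mod 199)
5^4 = (5^2)^2 ≡ 25^2 = 625 ≡ 28 (mod 199)
5^8 = (5^4)^2 ≡ 28^2 = 784 ≡ 187 (mod 199)
5^9 = 5^8 · 5^1 ≡ 187 · 5 ≡ 139 (mod 199).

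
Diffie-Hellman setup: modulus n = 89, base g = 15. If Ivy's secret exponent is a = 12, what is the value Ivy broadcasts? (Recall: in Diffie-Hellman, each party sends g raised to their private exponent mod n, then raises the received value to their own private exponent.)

87

Public value = 15^12 mod 89.
15^1 ≡ 15 (mod 89)
15^2 = (15^1)^2 ≡ 15^2 = 225 ≡ 47 (mod 89)
15^4 = (15^2)^2 ≡ 47^2 = 2209 ≡ 73 (mod 89)
15^8 = (15^4)^2 ≡ 73^2 = 5329 ≡ 78 (mod 89)
15^12 = 15^8 · 15^4 ≡ 78 · 73 ≡ 87 (mod 89).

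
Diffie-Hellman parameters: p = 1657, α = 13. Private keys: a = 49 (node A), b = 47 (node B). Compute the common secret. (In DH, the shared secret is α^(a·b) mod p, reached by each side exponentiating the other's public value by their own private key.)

1117

Node A sends A = α^a mod p = 13^49 mod 1657.
13^1 ≡ 13 (mod 1657)
13^2 = (13^1)^2 ≡ 13^2 = 169 ≡ 169 (mod 1657)
13^4 = (13^2)^2 ≡ 169^2 = 28561 ≡ 392 (mod 1657)
13^8 = (13^4)^2 ≡ 392^2 = 153664 ≡ 1220 (mod 1657)
13^16 = (13^8)^2 ≡ 1220^2 = 1488400 ≡ 414 (mod 1657)
13^32 = (13^16)^2 ≡ 414^2 = 171396 ≡ 725 (mod 1657)
13^49 = 13^32 · 13^16 · 13^1 ≡ 725 · 414 · 13 ≡ 1372 (mod 1657).
So A = 1372. Node B then computes K = A^b mod p = 1372^47 mod 1657.
1372^1 ≡ 1372 (mod 1657)
1372^2 = (1372^1)^2 ≡ 1372^2 = 1882384 ≡ 32 (mod 1657)
1372^4 = (1372^2)^2 ≡ 32^2 = 1024 ≡ 1024 (mod 1657)
1372^8 = (1372^4)^2 ≡ 1024^2 = 1048576 ≡ 1352 (mod 1657)
1372^16 = (1372^8)^2 ≡ 1352^2 = 1827904 ≡ 233 (mod 1657)
1372^32 = (1372^16)^2 ≡ 233^2 = 54289 ≡ 1265 (mod 1657)
1372^47 = 1372^32 · 1372^8 · 1372^4 · 1372^2 · 1372^1 ≡ 1265 · 1352 · 1024 · 32 · 1372 ≡ 1117 (mod 1657).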